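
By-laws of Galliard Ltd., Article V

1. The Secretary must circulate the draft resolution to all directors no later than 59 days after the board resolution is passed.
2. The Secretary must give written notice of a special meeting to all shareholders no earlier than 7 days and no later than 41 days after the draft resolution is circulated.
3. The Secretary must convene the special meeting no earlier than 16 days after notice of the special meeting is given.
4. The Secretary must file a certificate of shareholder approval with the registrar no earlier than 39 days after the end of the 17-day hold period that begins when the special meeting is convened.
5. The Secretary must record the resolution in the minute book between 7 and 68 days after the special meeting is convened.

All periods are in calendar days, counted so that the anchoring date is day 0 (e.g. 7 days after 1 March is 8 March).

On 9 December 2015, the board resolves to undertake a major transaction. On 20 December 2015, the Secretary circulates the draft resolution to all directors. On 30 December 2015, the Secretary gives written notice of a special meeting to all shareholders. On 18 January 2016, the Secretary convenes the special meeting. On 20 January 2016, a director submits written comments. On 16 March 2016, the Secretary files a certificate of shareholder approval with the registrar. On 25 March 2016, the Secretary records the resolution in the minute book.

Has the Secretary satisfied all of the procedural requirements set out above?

Yes

(1) due by 9 December 2015 + 59 days = 6 February 2016; completed 20 December 2015, before the deadline.
(2) the permitted window runs from 20 December 2015 + 7 = 27 December 2015 to 20 December 2015 + 41 = 30 January 2016; 30 December 2015 falls inside that range.
(3) permitted from 30 December 2015 + 16 days = 15 January 2016 onward; done 18 January 2016 — permitted.
(4) permitted from 4 February 2016 + 39 days = 14 March 2016 onward; done 16 March 2016 — permitted.
(5) the permitted window runs from 18 January 2016 + 7 = 25 January 2016 to 18 January 2016 + 68 = 26 March 2016; done 25 March 2016 — within the window.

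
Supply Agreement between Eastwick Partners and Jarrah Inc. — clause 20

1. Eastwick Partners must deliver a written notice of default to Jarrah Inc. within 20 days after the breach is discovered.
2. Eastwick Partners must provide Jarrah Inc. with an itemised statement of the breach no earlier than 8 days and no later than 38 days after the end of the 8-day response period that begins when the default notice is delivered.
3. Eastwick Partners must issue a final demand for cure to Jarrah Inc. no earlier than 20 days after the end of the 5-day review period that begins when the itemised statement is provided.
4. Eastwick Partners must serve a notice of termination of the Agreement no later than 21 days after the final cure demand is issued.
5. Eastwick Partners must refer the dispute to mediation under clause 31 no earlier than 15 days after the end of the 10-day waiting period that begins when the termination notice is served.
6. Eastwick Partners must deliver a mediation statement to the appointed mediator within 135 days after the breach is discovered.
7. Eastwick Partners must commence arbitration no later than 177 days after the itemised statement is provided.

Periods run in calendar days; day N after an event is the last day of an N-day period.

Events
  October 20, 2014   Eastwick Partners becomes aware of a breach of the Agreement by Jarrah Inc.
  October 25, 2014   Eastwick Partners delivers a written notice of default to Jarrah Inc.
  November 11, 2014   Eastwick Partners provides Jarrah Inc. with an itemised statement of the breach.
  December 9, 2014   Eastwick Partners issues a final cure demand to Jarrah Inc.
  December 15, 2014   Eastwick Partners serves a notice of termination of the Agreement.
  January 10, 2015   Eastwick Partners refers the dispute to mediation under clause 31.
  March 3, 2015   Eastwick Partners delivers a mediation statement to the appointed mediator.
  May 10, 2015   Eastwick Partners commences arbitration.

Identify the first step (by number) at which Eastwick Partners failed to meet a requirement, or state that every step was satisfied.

Step 7

Step 1: 20 days after October 20, 2014 (when the breach is discovered) is November 9, 2014; October 25, 2014 is within that limit.
Step 2: the window is 8–38 days after November 2, 2014 (end of the 8-day response period, which began when the default notice is delivered on October 25, 2014), so November 10, 2014 through December 10, 2014; done November 11, 2014, which is between those dates.
Step 3: the earliest permitted date is 20 days after November 16, 2014 (end of the 5-day review period, which began when the itemised statement is provided on November 11, 2014), i.e. December 6, 2014; December 9, 2014 is on or after that date.
Step 4: 21 days after December 9, 2014 (when the final cure demand is issued) is December 30, 2014; done December 15, 2014 — timely.
Step 5: the earliest permitted date is 15 days after December 25, 2014 (end of the 10-day waiting period, which began when the termination notice is served on December 15, 2014), i.e. January 9, 2015; January 10, 2015 is on or after that date.
Step 6: 135 days after October 20, 2014 (when the breach is discovered) is March 4, 2015; March 3, 2015 is within that limit.
Step 7: 177 days after November 11, 2014 (when the itemised statement is provided) is May 7, 2015; May 10, 2015 misses that deadline by 3 days.
Later steps need not be reached.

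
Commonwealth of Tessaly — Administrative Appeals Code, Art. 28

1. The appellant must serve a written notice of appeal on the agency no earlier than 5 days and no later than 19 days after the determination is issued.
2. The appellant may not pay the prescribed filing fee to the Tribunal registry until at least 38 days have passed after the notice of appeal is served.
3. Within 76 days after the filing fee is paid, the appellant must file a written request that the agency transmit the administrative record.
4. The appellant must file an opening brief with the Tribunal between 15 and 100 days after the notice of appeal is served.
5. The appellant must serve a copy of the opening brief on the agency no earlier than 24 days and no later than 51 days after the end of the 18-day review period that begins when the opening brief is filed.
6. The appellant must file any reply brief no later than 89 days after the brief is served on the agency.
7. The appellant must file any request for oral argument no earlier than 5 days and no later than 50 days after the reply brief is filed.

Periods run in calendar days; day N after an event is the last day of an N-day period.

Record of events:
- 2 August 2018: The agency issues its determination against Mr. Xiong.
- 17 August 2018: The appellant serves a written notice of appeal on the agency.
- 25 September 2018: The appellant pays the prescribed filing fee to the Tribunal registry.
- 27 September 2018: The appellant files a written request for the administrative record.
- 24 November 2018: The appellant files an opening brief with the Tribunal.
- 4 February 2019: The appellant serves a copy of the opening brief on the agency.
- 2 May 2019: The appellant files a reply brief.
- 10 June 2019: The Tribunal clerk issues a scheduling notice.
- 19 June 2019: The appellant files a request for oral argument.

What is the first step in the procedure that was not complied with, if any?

(1) the permitted window runs from 2 August 2018 + 5 = 7 August 2018 to 2 August 2018 + 19 = 21 August 2018; done 17 August 2018 — within the window.
(2) permitted from 17 August 2018 + 38 days = 24 September 2018 onward; done 25 September 2018, after the minimum wait.
(3) due by 25 September 2018 + 76 days = 10 December 2018; completed 27 September 2018, before the deadline.
(4) the permitted window runs from 17 August 2018 + 15 = 1 September 2018 to 17 August 2018 + 100 = 25 November 2018; done 24 November 2018, which is between those dates.
(5) the permitted window runs from 12 December 2018 + 24 = 5 January 2019 to 12 December 2018 + 51 = 1 February 2019; 4 February 2019 is 3 days past the end of the window.

Step 5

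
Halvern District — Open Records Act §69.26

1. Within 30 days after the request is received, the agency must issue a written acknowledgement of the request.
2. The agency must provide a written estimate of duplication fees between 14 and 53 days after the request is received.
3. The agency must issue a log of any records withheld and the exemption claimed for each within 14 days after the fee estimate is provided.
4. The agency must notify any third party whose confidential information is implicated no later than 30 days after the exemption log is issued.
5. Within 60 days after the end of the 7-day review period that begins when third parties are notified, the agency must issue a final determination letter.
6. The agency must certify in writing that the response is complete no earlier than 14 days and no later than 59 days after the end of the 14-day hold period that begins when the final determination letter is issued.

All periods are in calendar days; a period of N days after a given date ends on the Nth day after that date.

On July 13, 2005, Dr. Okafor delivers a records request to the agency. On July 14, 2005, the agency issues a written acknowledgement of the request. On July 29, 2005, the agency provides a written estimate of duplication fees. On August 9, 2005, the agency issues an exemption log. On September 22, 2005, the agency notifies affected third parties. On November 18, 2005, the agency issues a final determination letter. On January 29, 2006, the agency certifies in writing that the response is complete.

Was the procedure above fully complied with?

(1) due by July 13, 2005 + 30 days = August 12, 2005; done July 14, 2005 — timely.
(2) the permitted window runs from July 13, 2005 + 14 = July 27, 2005 to July 13, 2005 + 53 = September 4, 2005; done July 29, 2005, which is between those dates.
(3) due by July 29, 2005 + 14 days = August 12, 2005; done August 9, 2005 — timely.
(4) due by August 9, 2005 + 30 days = September 8, 2005; not done until September 22, 2005, 14 days after the deadline.

No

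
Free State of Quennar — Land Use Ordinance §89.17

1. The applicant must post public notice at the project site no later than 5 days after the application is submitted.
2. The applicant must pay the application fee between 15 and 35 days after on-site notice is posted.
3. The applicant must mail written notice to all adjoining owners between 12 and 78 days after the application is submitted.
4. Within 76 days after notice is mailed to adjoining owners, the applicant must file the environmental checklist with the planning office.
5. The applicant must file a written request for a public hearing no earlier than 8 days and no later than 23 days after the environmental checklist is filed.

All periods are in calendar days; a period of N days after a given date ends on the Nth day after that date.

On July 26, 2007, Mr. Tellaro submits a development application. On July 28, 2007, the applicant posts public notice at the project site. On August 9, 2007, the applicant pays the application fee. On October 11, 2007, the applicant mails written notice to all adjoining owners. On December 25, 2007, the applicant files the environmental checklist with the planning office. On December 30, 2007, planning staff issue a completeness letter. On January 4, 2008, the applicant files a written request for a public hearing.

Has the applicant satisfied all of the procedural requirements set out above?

No

Step 1 — counting 5 days from July 26, 2007 (when the application is submitted) gives a deadline of July 31, 2007; done July 28, 2007 — timely.
Step 2 — 15 and 35 days from July 28, 2007 (when on-site notice is posted) are August 12, 2007 and September 1, 2007 respectively; done August 9, 2007 — 3 days before the window opened.
The analysis stops there.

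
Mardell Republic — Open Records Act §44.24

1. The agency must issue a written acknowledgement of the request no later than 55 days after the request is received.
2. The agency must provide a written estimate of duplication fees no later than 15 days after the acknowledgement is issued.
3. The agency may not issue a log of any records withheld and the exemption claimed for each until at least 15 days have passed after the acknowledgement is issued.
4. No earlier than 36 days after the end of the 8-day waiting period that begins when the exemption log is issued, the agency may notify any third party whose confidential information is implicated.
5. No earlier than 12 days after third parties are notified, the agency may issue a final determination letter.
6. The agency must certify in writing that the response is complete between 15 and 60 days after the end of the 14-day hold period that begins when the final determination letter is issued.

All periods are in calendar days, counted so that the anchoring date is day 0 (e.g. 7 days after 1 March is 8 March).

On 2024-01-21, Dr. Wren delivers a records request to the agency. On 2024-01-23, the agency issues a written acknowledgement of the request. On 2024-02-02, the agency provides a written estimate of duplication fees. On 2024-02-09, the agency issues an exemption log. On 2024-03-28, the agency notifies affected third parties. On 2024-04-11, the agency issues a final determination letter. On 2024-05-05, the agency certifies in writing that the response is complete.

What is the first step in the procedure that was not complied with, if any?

(1) due by 2024-01-21 + 55 days = 2024-03-16; completed 2024-01-23, before the deadline.
(2) due by 2024-01-23 + 15 days = 2024-02-07; done 2024-02-02 — timely.
(3) permitted from 2024-01-23 + 15 days = 2024-02-07 onward; done 2024-02-09, after the minimum wait.
(4) permitted from 2024-02-17 + 36 days = 2024-03-24 onward; 2024-03-28 is on or after that date.
(5) permitted from 2024-03-28 + 12 days = 2024-04-09 onward; done 2024-04-11, after the minimum wait.
(6) the permitted window runs from 2024-04-25 + 15 = 2024-05-10 to 2024-04-25 + 60 = 2024-06-24; 2024-05-05 is 5 days too early.

Step 6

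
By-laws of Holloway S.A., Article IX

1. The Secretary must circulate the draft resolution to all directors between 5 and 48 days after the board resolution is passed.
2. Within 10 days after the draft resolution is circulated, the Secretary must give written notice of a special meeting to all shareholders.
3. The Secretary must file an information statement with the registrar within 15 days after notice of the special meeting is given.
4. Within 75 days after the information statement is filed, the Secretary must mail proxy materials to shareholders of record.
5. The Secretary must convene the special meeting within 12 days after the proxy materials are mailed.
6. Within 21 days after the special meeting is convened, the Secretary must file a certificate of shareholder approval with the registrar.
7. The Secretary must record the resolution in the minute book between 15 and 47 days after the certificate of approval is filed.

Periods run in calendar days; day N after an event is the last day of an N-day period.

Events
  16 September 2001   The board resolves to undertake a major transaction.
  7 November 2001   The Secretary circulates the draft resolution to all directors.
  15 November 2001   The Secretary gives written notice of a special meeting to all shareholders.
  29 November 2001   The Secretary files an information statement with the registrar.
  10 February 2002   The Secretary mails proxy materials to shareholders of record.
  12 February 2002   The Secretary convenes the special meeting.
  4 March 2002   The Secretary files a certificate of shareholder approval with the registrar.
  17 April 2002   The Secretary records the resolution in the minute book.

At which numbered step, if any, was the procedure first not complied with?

Step 1

(1) the permitted window runs from 16 September 2001 + 5 = 21 September 2001 to 16 September 2001 + 48 = 3 November 2001; 7 November 2001 is 4 days past the end of the window.
The analysis stops there.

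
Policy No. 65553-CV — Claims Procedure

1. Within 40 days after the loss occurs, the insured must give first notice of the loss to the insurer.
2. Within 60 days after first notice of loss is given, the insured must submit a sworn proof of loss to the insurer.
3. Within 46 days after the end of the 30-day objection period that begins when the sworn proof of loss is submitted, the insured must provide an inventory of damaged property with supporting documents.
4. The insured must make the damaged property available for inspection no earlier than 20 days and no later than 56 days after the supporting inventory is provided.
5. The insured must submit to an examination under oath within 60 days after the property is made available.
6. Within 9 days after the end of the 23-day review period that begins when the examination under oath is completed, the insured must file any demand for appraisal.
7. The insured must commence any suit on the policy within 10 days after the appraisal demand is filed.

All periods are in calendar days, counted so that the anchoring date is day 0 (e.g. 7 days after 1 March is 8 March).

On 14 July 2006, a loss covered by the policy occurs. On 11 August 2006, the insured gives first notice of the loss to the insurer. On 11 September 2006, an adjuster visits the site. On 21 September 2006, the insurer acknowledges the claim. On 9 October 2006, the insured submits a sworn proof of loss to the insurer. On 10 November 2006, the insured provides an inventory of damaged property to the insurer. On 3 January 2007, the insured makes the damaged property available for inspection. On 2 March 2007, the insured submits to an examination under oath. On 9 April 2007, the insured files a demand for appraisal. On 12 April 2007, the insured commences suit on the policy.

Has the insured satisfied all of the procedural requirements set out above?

No

Step 1 — counting 40 days from 14 July 2006 (when the loss occurs) gives a deadline of 23 August 2006; 11 August 2006 is within that limit.
Step 2 — counting 60 days from 11 August 2006 (when first notice of loss is given) gives a deadline of 10 October 2006; 9 October 2006 is within that limit.
Step 3 — counting 46 days from 8 November 2006 (end of the 30-day objection period, which began when the sworn proof of loss is submitted on 9 October 2006) gives a deadline of 24 December 2006; 10 November 2006 is within that limit.
Step 4 — 20 and 56 days from 10 November 2006 (when the supporting inventory is provided) are 30 November 2006 and 5 January 2007 respectively; done 3 January 2007 — within the window.
Step 5 — counting 60 days from 3 January 2007 (when the property is made available) gives a deadline of 4 March 2007; 2 March 2007 is within that limit.
Step 6 — counting 9 days from 25 March 2007 (end of the 23-day review period, which began when the examination under oath is completed on 2 March 2007) gives a deadline of 3 April 2007; done 9 April 2007 — 6 days late.
That is the first point of non-compliance.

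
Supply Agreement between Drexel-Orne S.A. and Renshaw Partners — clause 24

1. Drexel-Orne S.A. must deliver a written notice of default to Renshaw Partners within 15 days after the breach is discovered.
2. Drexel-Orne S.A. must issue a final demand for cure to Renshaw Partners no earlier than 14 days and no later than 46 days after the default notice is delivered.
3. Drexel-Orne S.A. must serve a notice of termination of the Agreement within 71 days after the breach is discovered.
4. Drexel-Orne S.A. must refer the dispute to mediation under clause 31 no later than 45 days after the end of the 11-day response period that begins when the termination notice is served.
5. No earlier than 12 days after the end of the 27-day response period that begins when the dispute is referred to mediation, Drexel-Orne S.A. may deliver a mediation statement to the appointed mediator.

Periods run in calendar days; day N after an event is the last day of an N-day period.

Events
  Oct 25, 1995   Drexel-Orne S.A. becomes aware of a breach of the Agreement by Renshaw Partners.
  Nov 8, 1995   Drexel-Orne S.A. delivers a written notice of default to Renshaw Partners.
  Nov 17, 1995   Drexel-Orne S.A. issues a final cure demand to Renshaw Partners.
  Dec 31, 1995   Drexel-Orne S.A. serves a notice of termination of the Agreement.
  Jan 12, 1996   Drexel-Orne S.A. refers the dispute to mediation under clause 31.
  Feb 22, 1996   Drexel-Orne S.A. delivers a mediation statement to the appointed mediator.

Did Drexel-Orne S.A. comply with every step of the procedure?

No

(1) due by Oct 25, 1995 + 15 days = Nov 9, 1995; Nov 8, 1995 is within that limit.
(2) the permitted window runs from Nov 8, 1995 + 14 = Nov 22, 1995 to Nov 8, 1995 + 46 = Dec 24, 1995; done Nov 17, 1995 — 5 days before the window opened.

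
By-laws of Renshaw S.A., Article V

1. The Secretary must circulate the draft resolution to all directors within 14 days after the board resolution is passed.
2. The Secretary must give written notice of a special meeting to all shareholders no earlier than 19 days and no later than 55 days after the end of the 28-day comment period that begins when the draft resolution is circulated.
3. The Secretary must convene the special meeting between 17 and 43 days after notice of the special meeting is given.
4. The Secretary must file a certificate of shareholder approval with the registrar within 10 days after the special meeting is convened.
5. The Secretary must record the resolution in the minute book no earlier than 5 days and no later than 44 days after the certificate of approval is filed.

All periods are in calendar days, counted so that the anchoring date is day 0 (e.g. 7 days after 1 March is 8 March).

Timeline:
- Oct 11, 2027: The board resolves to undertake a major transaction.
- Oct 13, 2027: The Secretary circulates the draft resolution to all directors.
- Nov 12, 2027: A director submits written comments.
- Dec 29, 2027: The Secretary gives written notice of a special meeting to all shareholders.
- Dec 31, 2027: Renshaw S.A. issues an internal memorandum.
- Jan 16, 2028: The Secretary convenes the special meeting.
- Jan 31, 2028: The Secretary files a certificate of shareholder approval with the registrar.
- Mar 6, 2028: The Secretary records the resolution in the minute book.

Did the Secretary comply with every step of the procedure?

(1) due by Oct 11, 2027 + 14 days = Oct 25, 2027; completed Oct 13, 2027, before the deadline.
(2) the permitted window runs from Nov 10, 2027 + 19 = Nov 29, 2027 to Nov 10, 2027 + 55 = Jan 4, 2028; Dec 29, 2027 falls inside that range.
(3) the permitted window runs from Dec 29, 2027 + 17 = Jan 15, 2028 to Dec 29, 2027 + 43 = Feb 10, 2028; Jan 16, 2028 falls inside that range.
(4) due by Jan 16, 2028 + 10 days = Jan 26, 2028; not done until Jan 31, 2028, 5 days after the deadline.

No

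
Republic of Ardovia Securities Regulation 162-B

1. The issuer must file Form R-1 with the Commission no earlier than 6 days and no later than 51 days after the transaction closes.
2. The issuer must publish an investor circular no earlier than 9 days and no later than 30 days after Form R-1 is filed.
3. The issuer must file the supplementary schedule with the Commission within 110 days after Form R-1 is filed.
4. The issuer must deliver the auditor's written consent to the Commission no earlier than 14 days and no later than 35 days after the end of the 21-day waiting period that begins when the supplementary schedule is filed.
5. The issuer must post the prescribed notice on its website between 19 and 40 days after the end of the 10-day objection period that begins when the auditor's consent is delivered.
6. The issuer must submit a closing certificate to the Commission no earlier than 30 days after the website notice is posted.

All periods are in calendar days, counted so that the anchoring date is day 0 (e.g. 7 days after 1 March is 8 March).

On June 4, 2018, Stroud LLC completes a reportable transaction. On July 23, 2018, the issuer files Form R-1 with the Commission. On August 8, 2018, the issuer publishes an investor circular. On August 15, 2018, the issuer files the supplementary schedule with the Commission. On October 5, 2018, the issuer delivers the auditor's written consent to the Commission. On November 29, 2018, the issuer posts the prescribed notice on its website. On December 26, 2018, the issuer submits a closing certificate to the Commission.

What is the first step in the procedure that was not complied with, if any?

(1) the permitted window runs from June 4, 2018 + 6 = June 10, 2018 to June 4, 2018 + 51 = July 25, 2018; done July 23, 2018, which is between those dates.
(2) the permitted window runs from July 23, 2018 + 9 = August 1, 2018 to July 23, 2018 + 30 = August 22, 2018; done August 8, 2018 — within the window.
(3) due by July 23, 2018 + 110 days = November 10, 2018; August 15, 2018 is within that limit.
(4) the permitted window runs from September 5, 2018 + 14 = September 19, 2018 to September 5, 2018 + 35 = October 10, 2018; done October 5, 2018 — within the window.
(5) the permitted window runs from October 15, 2018 + 19 = November 3, 2018 to October 15, 2018 + 40 = November 24, 2018; done November 29, 2018 — 5 days after the window closed.
The procedure was therefore not followed at step 5.

Step 5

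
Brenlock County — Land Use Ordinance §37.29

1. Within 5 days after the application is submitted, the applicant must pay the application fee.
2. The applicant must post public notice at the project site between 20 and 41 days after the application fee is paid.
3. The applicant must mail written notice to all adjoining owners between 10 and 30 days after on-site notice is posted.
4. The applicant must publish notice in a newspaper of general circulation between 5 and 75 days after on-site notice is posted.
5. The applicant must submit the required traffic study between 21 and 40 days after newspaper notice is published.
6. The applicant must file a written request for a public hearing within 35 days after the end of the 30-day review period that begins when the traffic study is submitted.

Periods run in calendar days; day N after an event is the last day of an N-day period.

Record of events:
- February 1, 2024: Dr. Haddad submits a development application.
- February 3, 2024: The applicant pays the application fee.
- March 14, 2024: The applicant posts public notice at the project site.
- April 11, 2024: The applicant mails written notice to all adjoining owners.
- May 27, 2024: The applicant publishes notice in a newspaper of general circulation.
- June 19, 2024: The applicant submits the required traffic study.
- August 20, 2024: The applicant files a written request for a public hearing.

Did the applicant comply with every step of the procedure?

Yes

Step 1 — counting 5 days from February 1, 2024 (when the application is submitted) gives a deadline of February 6, 2024; done February 3, 2024 — timely.
Step 2 — 20 and 41 days from February 3, 2024 (when the application fee is paid) are February 23, 2024 and March 15, 2024 respectively; March 14, 2024 falls inside that range.
Step 3 — 10 and 30 days from March 14, 2024 (when on-site notice is posted) are March 24, 2024 and April 13, 2024 respectively; done April 11, 2024, which is between those dates.
Step 4 — 5 and 75 days from March 14, 2024 (when on-site notice is posted) are March 19, 2024 and May 28, 2024 respectively; May 27, 2024 falls inside that range.
Step 5 — 21 and 40 days from May 27, 2024 (when newspaper notice is published) are June 17, 2024 and July 6, 2024 respectively; June 19, 2024 falls inside that range.
Step 6 — counting 35 days from July 19, 2024 (end of the 30-day review period, which began when the traffic study is submitted on June 19, 2024) gives a deadline of August 23, 2024; August 20, 2024 is within that limit.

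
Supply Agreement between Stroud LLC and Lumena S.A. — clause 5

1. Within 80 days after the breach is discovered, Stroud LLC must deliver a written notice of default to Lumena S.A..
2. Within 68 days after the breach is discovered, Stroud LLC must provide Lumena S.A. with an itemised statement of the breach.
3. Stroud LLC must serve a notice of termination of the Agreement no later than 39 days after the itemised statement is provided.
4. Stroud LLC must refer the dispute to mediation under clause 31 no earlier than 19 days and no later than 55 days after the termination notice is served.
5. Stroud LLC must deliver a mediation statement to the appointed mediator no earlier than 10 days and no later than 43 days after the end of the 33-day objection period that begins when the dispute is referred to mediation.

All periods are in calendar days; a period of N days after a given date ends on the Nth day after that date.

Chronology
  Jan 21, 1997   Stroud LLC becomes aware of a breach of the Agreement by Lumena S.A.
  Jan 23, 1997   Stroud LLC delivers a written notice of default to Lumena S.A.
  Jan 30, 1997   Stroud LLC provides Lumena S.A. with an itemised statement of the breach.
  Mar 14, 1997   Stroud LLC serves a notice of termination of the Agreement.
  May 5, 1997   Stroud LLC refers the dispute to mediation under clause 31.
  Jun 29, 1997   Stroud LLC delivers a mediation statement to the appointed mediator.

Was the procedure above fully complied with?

No

Step 1 — counting 80 days from Jan 21, 1997 (when the breach is discovered) gives a deadline of Apr 11, 1997; Jan 23, 1997 is within that limit.
Step 2 — counting 68 days from Jan 21, 1997 (when the breach is discovered) gives a deadline of Mar 30, 1997; Jan 30, 1997 is within that limit.
Step 3 — counting 39 days from Jan 30, 1997 (when the itemised statement is provided) gives a deadline of Mar 10, 1997; Mar 14, 1997 misses that deadline by 4 days.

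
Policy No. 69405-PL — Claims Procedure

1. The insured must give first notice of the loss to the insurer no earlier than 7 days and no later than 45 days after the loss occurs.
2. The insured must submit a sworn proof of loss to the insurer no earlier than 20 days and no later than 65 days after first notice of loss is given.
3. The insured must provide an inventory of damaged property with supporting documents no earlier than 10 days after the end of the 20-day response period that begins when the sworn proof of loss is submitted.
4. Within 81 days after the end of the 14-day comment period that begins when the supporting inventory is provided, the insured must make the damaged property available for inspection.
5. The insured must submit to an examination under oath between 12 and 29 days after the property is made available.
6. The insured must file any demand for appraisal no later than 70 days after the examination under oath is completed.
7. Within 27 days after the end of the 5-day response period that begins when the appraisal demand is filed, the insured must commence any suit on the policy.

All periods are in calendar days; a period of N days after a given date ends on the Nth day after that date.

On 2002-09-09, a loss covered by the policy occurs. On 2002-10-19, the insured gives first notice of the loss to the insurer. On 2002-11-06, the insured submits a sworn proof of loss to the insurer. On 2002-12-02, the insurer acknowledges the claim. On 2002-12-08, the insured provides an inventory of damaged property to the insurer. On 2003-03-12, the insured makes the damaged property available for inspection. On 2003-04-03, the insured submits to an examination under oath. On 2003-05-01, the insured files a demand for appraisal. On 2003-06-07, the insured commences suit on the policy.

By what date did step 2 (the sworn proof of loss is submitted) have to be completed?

Step 2 runs from 2002-10-19, when first notice of loss is given. The window is 20–65 days after 2002-10-19; it closes on 2002-12-23.

2002-12-23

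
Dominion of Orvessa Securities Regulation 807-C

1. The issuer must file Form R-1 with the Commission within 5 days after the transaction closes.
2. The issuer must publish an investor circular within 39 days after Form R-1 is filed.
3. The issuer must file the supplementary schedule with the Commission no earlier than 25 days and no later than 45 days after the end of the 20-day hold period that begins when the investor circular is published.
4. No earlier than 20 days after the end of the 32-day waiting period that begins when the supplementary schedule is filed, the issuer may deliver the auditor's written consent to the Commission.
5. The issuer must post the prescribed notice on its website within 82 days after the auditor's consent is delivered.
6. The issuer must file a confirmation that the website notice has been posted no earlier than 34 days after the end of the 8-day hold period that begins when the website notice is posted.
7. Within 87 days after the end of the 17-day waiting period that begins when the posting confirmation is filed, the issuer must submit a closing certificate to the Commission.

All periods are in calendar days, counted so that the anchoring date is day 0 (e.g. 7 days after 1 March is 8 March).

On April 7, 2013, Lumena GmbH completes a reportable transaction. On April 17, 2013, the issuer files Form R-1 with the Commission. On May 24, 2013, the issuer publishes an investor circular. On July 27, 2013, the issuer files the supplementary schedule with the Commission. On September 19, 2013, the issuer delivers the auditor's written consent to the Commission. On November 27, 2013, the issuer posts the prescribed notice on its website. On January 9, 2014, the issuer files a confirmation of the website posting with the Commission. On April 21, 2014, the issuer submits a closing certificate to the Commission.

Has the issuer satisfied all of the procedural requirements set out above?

No

Step 1 — counting 5 days from April 7, 2013 (when the transaction closes) gives a deadline of April 12, 2013; done April 17, 2013 — 5 days late.
The procedure was therefore not followed at step 1.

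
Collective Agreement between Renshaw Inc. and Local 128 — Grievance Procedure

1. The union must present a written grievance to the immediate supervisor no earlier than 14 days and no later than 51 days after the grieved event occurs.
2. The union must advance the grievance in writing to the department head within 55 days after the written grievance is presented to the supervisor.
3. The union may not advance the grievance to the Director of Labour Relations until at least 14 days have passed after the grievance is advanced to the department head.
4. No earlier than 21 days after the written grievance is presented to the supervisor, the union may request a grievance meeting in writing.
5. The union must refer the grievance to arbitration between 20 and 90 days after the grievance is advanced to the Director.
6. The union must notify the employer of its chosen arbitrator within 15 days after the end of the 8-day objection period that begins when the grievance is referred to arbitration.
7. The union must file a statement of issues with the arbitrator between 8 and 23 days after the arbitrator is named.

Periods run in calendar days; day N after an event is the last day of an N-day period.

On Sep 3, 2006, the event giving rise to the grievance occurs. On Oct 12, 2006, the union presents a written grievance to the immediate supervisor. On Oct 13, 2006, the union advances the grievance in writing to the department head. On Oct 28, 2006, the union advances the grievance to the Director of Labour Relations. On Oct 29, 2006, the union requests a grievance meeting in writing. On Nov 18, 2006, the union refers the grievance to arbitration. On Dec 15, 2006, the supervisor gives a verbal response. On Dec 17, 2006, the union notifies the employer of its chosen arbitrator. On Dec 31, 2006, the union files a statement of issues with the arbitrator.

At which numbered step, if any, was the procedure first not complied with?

Step 4

(1) the permitted window runs from Sep 3, 2006 + 14 = Sep 17, 2006 to Sep 3, 2006 + 51 = Oct 24, 2006; done Oct 12, 2006, which is between those dates.
(2) due by Oct 12, 2006 + 55 days = Dec 6, 2006; Oct 13, 2006 is within that limit.
(3) permitted from Oct 13, 2006 + 14 days = Oct 27, 2006 onward; Oct 28, 2006 is on or after that date.
(4) permitted from Oct 12, 2006 + 21 days = Nov 2, 2006 onward; done Oct 29, 2006 — 4 days too early.
That is the first point of non-compliance.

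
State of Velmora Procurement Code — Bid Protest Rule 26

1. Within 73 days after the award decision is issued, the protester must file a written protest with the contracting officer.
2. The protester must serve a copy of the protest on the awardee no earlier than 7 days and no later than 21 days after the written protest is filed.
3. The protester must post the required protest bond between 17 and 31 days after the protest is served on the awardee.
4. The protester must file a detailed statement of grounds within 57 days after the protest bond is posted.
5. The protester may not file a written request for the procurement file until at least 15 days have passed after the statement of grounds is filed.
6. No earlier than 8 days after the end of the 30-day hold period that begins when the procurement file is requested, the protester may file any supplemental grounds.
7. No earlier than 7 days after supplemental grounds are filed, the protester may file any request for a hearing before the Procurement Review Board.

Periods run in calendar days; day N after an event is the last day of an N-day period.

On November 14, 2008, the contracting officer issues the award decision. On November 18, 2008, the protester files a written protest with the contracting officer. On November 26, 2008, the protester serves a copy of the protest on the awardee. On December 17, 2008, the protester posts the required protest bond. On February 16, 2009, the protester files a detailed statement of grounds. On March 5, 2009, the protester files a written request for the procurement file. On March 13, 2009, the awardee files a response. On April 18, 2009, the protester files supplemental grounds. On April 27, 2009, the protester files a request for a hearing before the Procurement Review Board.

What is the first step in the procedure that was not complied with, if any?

Step 4

Step 1 — counting 73 days from November 14, 2008 (when the award decision is issued) gives a deadline of January 26, 2009; November 18, 2008 is within that limit.
Step 2 — 7 and 21 days from November 18, 2008 (when the written protest is filed) are November 25, 2008 and December 9, 2008 respectively; done November 26, 2008 — within the window.
Step 3 — 17 and 31 days from November 26, 2008 (when the protest is served on the awardee) are December 13, 2008 and December 27, 2008 respectively; December 17, 2008 falls inside that range.
Step 4 — counting 57 days from December 17, 2008 (when the protest bond is posted) gives a deadline of February 12, 2009; not done until February 16, 2009, 4 days after the deadline.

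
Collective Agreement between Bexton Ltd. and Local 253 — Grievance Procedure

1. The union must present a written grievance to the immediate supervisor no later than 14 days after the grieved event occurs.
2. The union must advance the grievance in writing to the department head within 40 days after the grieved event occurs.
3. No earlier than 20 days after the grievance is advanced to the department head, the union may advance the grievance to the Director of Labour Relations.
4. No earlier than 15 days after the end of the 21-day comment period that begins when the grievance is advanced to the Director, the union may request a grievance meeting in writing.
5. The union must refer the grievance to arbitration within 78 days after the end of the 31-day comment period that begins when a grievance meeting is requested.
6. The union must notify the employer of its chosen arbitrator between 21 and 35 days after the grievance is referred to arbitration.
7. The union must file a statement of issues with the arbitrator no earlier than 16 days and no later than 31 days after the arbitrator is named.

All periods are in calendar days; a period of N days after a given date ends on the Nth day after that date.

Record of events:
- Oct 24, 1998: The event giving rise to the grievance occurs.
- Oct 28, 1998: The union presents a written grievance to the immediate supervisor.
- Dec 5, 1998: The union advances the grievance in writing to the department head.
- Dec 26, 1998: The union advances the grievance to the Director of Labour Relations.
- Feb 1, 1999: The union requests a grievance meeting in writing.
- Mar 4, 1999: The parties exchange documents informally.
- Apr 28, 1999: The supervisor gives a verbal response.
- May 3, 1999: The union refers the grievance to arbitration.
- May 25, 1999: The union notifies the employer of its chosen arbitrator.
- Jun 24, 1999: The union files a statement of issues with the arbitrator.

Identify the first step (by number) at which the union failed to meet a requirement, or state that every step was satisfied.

Step 2

Step 1: 14 days after Oct 24, 1998 (when the grieved event occurs) is Nov 7, 1998; Oct 28, 1998 is within that limit.
Step 2: 40 days after Oct 24, 1998 (when the grieved event occurs) is Dec 3, 1998; done Dec 5, 1998 — 2 days late.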